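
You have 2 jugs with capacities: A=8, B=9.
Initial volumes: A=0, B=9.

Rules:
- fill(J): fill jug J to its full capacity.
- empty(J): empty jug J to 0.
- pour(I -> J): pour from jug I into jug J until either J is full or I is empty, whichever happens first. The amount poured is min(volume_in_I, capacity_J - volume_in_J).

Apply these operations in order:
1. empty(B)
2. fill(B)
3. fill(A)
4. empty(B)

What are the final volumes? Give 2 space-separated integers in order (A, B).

Step 1: empty(B) -> (A=0 B=0)
Step 2: fill(B) -> (A=0 B=9)
Step 3: fill(A) -> (A=8 B=9)
Step 4: empty(B) -> (A=8 B=0)

Answer: 8 0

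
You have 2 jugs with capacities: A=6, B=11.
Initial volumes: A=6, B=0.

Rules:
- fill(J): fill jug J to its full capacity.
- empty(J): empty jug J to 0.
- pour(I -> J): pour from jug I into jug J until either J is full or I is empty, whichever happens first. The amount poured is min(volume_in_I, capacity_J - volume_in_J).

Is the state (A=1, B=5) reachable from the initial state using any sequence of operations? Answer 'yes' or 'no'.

Answer: no

Derivation:
BFS explored all 34 reachable states.
Reachable set includes: (0,0), (0,1), (0,2), (0,3), (0,4), (0,5), (0,6), (0,7), (0,8), (0,9), (0,10), (0,11) ...
Target (A=1, B=5) not in reachable set → no.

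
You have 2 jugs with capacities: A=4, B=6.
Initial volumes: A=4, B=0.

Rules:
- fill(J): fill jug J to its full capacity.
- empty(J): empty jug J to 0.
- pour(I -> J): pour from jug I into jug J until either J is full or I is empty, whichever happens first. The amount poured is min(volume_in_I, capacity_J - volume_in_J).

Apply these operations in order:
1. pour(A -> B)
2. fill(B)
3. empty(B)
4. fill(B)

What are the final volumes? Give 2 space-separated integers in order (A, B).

Answer: 0 6

Derivation:
Step 1: pour(A -> B) -> (A=0 B=4)
Step 2: fill(B) -> (A=0 B=6)
Step 3: empty(B) -> (A=0 B=0)
Step 4: fill(B) -> (A=0 B=6)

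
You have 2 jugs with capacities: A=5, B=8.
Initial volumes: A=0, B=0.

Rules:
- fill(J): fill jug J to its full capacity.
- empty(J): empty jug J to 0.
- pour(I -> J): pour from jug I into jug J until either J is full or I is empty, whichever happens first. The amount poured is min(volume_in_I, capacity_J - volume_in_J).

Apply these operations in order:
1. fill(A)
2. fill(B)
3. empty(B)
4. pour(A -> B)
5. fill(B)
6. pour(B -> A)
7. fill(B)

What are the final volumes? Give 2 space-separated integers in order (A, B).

Step 1: fill(A) -> (A=5 B=0)
Step 2: fill(B) -> (A=5 B=8)
Step 3: empty(B) -> (A=5 B=0)
Step 4: pour(A -> B) -> (A=0 B=5)
Step 5: fill(B) -> (A=0 B=8)
Step 6: pour(B -> A) -> (A=5 B=3)
Step 7: fill(B) -> (A=5 B=8)

Answer: 5 8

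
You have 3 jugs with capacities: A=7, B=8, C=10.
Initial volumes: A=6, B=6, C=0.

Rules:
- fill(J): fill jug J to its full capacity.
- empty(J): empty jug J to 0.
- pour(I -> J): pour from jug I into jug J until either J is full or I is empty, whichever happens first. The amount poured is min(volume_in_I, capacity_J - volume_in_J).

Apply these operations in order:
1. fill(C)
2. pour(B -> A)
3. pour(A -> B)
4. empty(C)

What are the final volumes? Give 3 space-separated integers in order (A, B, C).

Answer: 4 8 0

Derivation:
Step 1: fill(C) -> (A=6 B=6 C=10)
Step 2: pour(B -> A) -> (A=7 B=5 C=10)
Step 3: pour(A -> B) -> (A=4 B=8 C=10)
Step 4: empty(C) -> (A=4 B=8 C=0)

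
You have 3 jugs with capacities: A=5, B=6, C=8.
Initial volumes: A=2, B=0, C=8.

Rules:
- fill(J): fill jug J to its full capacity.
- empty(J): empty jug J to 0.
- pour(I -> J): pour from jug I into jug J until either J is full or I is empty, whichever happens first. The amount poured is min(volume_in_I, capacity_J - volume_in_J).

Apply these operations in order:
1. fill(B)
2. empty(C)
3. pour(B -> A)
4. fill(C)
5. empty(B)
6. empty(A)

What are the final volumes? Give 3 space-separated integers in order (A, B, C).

Answer: 0 0 8

Derivation:
Step 1: fill(B) -> (A=2 B=6 C=8)
Step 2: empty(C) -> (A=2 B=6 C=0)
Step 3: pour(B -> A) -> (A=5 B=3 C=0)
Step 4: fill(C) -> (A=5 B=3 C=8)
Step 5: empty(B) -> (A=5 B=0 C=8)
Step 6: empty(A) -> (A=0 B=0 C=8)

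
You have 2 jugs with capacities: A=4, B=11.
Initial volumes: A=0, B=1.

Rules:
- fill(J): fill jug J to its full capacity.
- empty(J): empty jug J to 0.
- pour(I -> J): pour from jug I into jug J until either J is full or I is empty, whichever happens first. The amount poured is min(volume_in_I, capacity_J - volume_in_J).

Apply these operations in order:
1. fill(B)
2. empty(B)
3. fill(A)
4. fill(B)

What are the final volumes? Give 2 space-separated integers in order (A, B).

Step 1: fill(B) -> (A=0 B=11)
Step 2: empty(B) -> (A=0 B=0)
Step 3: fill(A) -> (A=4 B=0)
Step 4: fill(B) -> (A=4 B=11)

Answer: 4 11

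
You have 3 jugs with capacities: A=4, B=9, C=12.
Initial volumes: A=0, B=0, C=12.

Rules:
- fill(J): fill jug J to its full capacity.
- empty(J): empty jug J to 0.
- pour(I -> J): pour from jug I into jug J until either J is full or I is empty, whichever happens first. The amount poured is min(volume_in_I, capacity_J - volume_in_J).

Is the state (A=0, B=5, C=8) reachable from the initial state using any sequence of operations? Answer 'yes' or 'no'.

Answer: yes

Derivation:
BFS from (A=0, B=0, C=12):
  1. fill(B) -> (A=0 B=9 C=12)
  2. pour(B -> A) -> (A=4 B=5 C=12)
  3. empty(A) -> (A=0 B=5 C=12)
  4. pour(C -> A) -> (A=4 B=5 C=8)
  5. empty(A) -> (A=0 B=5 C=8)
Target reached → yes.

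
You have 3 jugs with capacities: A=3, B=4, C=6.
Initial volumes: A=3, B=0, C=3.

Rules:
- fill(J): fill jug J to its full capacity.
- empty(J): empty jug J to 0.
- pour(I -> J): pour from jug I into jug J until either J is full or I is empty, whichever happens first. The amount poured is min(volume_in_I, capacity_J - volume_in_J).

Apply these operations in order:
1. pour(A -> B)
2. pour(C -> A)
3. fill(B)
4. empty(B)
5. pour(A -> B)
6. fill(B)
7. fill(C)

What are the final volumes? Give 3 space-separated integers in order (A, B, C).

Step 1: pour(A -> B) -> (A=0 B=3 C=3)
Step 2: pour(C -> A) -> (A=3 B=3 C=0)
Step 3: fill(B) -> (A=3 B=4 C=0)
Step 4: empty(B) -> (A=3 B=0 C=0)
Step 5: pour(A -> B) -> (A=0 B=3 C=0)
Step 6: fill(B) -> (A=0 B=4 C=0)
Step 7: fill(C) -> (A=0 B=4 C=6)

Answer: 0 4 6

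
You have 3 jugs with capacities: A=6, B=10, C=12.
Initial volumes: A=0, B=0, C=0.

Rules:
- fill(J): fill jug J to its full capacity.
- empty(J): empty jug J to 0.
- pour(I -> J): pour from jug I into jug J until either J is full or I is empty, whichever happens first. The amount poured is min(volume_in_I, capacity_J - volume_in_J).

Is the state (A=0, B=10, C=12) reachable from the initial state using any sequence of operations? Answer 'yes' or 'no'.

BFS from (A=0, B=0, C=0):
  1. fill(B) -> (A=0 B=10 C=0)
  2. fill(C) -> (A=0 B=10 C=12)
Target reached → yes.

Answer: yes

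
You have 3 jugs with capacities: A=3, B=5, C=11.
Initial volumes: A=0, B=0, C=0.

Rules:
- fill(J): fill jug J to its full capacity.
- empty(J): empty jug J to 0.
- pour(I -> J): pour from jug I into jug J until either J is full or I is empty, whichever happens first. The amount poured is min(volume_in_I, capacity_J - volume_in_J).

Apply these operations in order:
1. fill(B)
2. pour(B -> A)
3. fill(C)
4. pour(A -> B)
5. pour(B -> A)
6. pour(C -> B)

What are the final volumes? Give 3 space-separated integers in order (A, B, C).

Answer: 3 5 8

Derivation:
Step 1: fill(B) -> (A=0 B=5 C=0)
Step 2: pour(B -> A) -> (A=3 B=2 C=0)
Step 3: fill(C) -> (A=3 B=2 C=11)
Step 4: pour(A -> B) -> (A=0 B=5 C=11)
Step 5: pour(B -> A) -> (A=3 B=2 C=11)
Step 6: pour(C -> B) -> (A=3 B=5 C=8)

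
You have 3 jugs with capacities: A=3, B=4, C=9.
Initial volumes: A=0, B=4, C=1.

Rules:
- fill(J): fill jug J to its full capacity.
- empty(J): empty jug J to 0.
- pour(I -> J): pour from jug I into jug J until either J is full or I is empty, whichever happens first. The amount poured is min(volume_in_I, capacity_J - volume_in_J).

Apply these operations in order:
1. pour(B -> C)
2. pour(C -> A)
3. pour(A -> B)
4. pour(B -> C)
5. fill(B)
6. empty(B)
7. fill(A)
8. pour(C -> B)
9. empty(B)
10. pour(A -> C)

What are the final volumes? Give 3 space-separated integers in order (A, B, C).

Step 1: pour(B -> C) -> (A=0 B=0 C=5)
Step 2: pour(C -> A) -> (A=3 B=0 C=2)
Step 3: pour(A -> B) -> (A=0 B=3 C=2)
Step 4: pour(B -> C) -> (A=0 B=0 C=5)
Step 5: fill(B) -> (A=0 B=4 C=5)
Step 6: empty(B) -> (A=0 B=0 C=5)
Step 7: fill(A) -> (A=3 B=0 C=5)
Step 8: pour(C -> B) -> (A=3 B=4 C=1)
Step 9: empty(B) -> (A=3 B=0 C=1)
Step 10: pour(A -> C) -> (A=0 B=0 C=4)

Answer: 0 0 4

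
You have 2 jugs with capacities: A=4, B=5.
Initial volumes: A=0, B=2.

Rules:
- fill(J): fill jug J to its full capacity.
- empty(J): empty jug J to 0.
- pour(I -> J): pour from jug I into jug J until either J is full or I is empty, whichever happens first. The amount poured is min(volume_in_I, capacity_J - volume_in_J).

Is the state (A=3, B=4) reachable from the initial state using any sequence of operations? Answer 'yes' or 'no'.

BFS explored all 18 reachable states.
Reachable set includes: (0,0), (0,1), (0,2), (0,3), (0,4), (0,5), (1,0), (1,5), (2,0), (2,5), (3,0), (3,5) ...
Target (A=3, B=4) not in reachable set → no.

Answer: no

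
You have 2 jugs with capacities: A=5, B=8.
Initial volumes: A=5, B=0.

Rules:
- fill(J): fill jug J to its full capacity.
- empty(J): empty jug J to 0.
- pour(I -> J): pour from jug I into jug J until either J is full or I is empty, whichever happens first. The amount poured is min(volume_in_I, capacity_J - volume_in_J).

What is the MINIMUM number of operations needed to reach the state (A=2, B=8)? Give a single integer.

Answer: 3

Derivation:
BFS from (A=5, B=0). One shortest path:
  1. pour(A -> B) -> (A=0 B=5)
  2. fill(A) -> (A=5 B=5)
  3. pour(A -> B) -> (A=2 B=8)
Reached target in 3 moves.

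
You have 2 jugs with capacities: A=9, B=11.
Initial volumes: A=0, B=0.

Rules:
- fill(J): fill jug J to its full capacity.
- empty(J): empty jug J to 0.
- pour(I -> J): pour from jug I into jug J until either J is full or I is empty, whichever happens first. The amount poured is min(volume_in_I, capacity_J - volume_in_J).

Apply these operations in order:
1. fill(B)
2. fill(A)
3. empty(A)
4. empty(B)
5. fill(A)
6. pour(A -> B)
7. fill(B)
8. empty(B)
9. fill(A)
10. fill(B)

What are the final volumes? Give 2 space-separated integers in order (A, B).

Answer: 9 11

Derivation:
Step 1: fill(B) -> (A=0 B=11)
Step 2: fill(A) -> (A=9 B=11)
Step 3: empty(A) -> (A=0 B=11)
Step 4: empty(B) -> (A=0 B=0)
Step 5: fill(A) -> (A=9 B=0)
Step 6: pour(A -> B) -> (A=0 B=9)
Step 7: fill(B) -> (A=0 B=11)
Step 8: empty(B) -> (A=0 B=0)
Step 9: fill(A) -> (A=9 B=0)
Step 10: fill(B) -> (A=9 B=11)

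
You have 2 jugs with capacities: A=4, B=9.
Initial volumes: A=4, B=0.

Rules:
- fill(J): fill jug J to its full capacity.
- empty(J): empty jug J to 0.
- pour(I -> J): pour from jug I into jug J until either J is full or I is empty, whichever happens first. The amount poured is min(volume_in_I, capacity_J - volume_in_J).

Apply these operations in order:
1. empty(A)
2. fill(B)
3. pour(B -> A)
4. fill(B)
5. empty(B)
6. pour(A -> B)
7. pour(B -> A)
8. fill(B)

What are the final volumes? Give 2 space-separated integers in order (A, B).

Step 1: empty(A) -> (A=0 B=0)
Step 2: fill(B) -> (A=0 B=9)
Step 3: pour(B -> A) -> (A=4 B=5)
Step 4: fill(B) -> (A=4 B=9)
Step 5: empty(B) -> (A=4 B=0)
Step 6: pour(A -> B) -> (A=0 B=4)
Step 7: pour(B -> A) -> (A=4 B=0)
Step 8: fill(B) -> (A=4 B=9)

Answer: 4 9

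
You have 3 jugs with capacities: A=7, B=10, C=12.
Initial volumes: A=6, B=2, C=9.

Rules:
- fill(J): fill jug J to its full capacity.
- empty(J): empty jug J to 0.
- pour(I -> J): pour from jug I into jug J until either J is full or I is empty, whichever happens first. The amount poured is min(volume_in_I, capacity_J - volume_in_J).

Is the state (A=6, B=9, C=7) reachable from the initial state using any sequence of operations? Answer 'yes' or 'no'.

BFS explored all 551 reachable states.
Reachable set includes: (0,0,0), (0,0,1), (0,0,2), (0,0,3), (0,0,4), (0,0,5), (0,0,6), (0,0,7), (0,0,8), (0,0,9), (0,0,10), (0,0,11) ...
Target (A=6, B=9, C=7) not in reachable set → no.

Answer: no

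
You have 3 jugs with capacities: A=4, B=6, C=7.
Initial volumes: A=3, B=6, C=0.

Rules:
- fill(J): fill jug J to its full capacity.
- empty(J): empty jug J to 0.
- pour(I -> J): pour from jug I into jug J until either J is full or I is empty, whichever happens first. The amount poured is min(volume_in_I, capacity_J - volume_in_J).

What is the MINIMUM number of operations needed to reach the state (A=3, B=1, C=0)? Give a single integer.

BFS from (A=3, B=6, C=0). One shortest path:
  1. empty(B) -> (A=3 B=0 C=0)
  2. fill(C) -> (A=3 B=0 C=7)
  3. pour(C -> B) -> (A=3 B=6 C=1)
  4. empty(B) -> (A=3 B=0 C=1)
  5. pour(C -> B) -> (A=3 B=1 C=0)
Reached target in 5 moves.

Answer: 5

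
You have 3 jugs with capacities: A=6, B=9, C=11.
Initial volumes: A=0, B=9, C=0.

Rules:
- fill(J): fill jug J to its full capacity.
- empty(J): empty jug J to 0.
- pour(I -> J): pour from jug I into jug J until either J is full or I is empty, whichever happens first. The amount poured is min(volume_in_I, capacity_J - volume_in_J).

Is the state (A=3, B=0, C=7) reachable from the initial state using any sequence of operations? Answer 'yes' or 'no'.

BFS from (A=0, B=9, C=0):
  1. fill(A) -> (A=6 B=9 C=0)
  2. pour(B -> C) -> (A=6 B=0 C=9)
  3. pour(A -> B) -> (A=0 B=6 C=9)
  4. fill(A) -> (A=6 B=6 C=9)
  5. pour(A -> B) -> (A=3 B=9 C=9)
  6. pour(B -> C) -> (A=3 B=7 C=11)
  7. empty(C) -> (A=3 B=7 C=0)
  8. pour(B -> C) -> (A=3 B=0 C=7)
Target reached → yes.

Answer: yes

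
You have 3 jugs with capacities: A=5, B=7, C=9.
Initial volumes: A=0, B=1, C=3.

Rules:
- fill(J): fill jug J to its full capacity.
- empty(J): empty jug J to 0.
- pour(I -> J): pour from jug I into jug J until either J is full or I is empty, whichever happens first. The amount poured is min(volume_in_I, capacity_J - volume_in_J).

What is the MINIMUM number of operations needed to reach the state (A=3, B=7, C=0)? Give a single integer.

BFS from (A=0, B=1, C=3). One shortest path:
  1. fill(B) -> (A=0 B=7 C=3)
  2. pour(C -> A) -> (A=3 B=7 C=0)
Reached target in 2 moves.

Answer: 2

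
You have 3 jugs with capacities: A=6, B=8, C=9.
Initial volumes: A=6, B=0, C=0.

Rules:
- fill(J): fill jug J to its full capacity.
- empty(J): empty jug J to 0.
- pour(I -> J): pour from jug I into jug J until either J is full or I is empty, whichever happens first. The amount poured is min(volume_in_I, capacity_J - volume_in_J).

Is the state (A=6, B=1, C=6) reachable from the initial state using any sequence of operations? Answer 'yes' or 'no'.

Answer: yes

Derivation:
BFS from (A=6, B=0, C=0):
  1. fill(C) -> (A=6 B=0 C=9)
  2. pour(C -> B) -> (A=6 B=8 C=1)
  3. empty(B) -> (A=6 B=0 C=1)
  4. pour(C -> B) -> (A=6 B=1 C=0)
  5. pour(A -> C) -> (A=0 B=1 C=6)
  6. fill(A) -> (A=6 B=1 C=6)
Target reached → yes.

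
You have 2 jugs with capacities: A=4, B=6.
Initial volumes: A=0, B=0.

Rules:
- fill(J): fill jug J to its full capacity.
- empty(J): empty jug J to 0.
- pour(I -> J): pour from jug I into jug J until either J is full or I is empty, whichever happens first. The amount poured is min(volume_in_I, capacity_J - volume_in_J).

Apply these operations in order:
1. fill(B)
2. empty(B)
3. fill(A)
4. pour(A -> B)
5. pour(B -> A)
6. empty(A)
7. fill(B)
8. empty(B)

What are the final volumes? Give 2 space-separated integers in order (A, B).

Step 1: fill(B) -> (A=0 B=6)
Step 2: empty(B) -> (A=0 B=0)
Step 3: fill(A) -> (A=4 B=0)
Step 4: pour(A -> B) -> (A=0 B=4)
Step 5: pour(B -> A) -> (A=4 B=0)
Step 6: empty(A) -> (A=0 B=0)
Step 7: fill(B) -> (A=0 B=6)
Step 8: empty(B) -> (A=0 B=0)

Answer: 0 0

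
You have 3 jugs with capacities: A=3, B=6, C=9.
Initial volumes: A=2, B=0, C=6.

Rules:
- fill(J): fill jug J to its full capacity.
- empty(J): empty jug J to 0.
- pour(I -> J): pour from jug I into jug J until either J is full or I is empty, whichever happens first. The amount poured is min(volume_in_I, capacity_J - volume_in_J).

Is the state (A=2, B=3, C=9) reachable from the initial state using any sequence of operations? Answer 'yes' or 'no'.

Answer: yes

Derivation:
BFS from (A=2, B=0, C=6):
  1. fill(B) -> (A=2 B=6 C=6)
  2. pour(B -> C) -> (A=2 B=3 C=9)
Target reached → yes.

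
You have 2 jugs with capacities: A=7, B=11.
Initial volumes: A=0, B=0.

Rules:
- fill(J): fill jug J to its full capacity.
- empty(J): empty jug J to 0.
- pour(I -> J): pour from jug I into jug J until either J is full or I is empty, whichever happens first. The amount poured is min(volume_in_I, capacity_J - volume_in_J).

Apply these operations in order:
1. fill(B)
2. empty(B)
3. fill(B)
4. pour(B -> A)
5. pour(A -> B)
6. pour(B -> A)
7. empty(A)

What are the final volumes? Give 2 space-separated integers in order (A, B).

Step 1: fill(B) -> (A=0 B=11)
Step 2: empty(B) -> (A=0 B=0)
Step 3: fill(B) -> (A=0 B=11)
Step 4: pour(B -> A) -> (A=7 B=4)
Step 5: pour(A -> B) -> (A=0 B=11)
Step 6: pour(B -> A) -> (A=7 B=4)
Step 7: empty(A) -> (A=0 B=4)

Answer: 0 4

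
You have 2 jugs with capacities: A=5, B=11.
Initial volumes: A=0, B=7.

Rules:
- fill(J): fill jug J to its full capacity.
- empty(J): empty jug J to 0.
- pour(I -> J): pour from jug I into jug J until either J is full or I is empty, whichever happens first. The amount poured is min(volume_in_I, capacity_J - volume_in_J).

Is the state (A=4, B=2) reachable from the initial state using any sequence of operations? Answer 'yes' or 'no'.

BFS explored all 32 reachable states.
Reachable set includes: (0,0), (0,1), (0,2), (0,3), (0,4), (0,5), (0,6), (0,7), (0,8), (0,9), (0,10), (0,11) ...
Target (A=4, B=2) not in reachable set → no.

Answer: no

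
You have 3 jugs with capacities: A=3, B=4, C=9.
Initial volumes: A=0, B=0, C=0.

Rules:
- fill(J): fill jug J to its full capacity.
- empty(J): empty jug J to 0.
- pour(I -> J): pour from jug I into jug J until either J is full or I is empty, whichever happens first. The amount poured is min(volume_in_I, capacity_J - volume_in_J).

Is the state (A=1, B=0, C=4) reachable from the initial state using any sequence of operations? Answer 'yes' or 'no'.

BFS from (A=0, B=0, C=0):
  1. fill(B) -> (A=0 B=4 C=0)
  2. pour(B -> A) -> (A=3 B=1 C=0)
  3. empty(A) -> (A=0 B=1 C=0)
  4. pour(B -> A) -> (A=1 B=0 C=0)
  5. fill(B) -> (A=1 B=4 C=0)
  6. pour(B -> C) -> (A=1 B=0 C=4)
Target reached → yes.

Answer: yes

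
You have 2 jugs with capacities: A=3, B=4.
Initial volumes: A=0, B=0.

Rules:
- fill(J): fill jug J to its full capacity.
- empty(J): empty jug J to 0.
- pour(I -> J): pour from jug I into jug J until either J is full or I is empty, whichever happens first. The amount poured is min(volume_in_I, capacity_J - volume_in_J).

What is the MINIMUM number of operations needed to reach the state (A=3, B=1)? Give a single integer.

BFS from (A=0, B=0). One shortest path:
  1. fill(B) -> (A=0 B=4)
  2. pour(B -> A) -> (A=3 B=1)
Reached target in 2 moves.

Answer: 2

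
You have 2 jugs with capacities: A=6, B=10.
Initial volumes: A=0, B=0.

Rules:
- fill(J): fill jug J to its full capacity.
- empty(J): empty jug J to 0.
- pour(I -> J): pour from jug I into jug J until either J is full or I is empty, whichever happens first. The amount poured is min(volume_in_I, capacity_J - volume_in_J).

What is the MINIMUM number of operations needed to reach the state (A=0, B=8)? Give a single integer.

BFS from (A=0, B=0). One shortest path:
  1. fill(B) -> (A=0 B=10)
  2. pour(B -> A) -> (A=6 B=4)
  3. empty(A) -> (A=0 B=4)
  4. pour(B -> A) -> (A=4 B=0)
  5. fill(B) -> (A=4 B=10)
  6. pour(B -> A) -> (A=6 B=8)
  7. empty(A) -> (A=0 B=8)
Reached target in 7 moves.

Answer: 7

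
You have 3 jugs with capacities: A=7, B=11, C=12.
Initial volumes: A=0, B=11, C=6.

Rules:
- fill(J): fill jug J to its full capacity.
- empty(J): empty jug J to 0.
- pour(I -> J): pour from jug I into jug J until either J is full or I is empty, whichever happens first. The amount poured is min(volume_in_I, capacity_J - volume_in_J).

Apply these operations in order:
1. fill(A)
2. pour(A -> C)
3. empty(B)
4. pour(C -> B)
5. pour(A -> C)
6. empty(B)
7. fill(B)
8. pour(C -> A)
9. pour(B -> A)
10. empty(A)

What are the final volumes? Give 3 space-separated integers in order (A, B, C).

Answer: 0 6 0

Derivation:
Step 1: fill(A) -> (A=7 B=11 C=6)
Step 2: pour(A -> C) -> (A=1 B=11 C=12)
Step 3: empty(B) -> (A=1 B=0 C=12)
Step 4: pour(C -> B) -> (A=1 B=11 C=1)
Step 5: pour(A -> C) -> (A=0 B=11 C=2)
Step 6: empty(B) -> (A=0 B=0 C=2)
Step 7: fill(B) -> (A=0 B=11 C=2)
Step 8: pour(C -> A) -> (A=2 B=11 C=0)
Step 9: pour(B -> A) -> (A=7 B=6 C=0)
Step 10: empty(A) -> (A=0 B=6 C=0)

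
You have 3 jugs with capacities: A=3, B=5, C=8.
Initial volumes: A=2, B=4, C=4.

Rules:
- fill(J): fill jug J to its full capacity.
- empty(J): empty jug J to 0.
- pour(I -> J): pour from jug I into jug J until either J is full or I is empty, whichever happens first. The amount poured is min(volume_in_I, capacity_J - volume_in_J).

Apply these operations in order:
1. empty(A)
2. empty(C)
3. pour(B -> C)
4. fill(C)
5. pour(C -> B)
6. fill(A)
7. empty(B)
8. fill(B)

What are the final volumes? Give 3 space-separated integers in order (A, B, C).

Answer: 3 5 3

Derivation:
Step 1: empty(A) -> (A=0 B=4 C=4)
Step 2: empty(C) -> (A=0 B=4 C=0)
Step 3: pour(B -> C) -> (A=0 B=0 C=4)
Step 4: fill(C) -> (A=0 B=0 C=8)
Step 5: pour(C -> B) -> (A=0 B=5 C=3)
Step 6: fill(A) -> (A=3 B=5 C=3)
Step 7: empty(B) -> (A=3 B=0 C=3)
Step 8: fill(B) -> (A=3 B=5 C=3)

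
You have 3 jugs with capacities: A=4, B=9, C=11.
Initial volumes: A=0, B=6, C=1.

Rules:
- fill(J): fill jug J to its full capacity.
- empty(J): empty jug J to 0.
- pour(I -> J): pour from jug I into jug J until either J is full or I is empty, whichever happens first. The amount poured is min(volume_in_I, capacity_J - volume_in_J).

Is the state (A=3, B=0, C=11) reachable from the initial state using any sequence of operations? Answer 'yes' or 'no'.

Answer: yes

Derivation:
BFS from (A=0, B=6, C=1):
  1. fill(A) -> (A=4 B=6 C=1)
  2. fill(B) -> (A=4 B=9 C=1)
  3. pour(B -> C) -> (A=4 B=0 C=10)
  4. pour(A -> C) -> (A=3 B=0 C=11)
Target reached → yes.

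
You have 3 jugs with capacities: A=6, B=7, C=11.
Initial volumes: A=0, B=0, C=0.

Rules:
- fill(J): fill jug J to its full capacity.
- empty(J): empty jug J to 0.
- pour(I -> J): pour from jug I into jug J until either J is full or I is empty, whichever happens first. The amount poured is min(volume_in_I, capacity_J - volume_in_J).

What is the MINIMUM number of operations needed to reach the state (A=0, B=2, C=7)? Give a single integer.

Answer: 8

Derivation:
BFS from (A=0, B=0, C=0). One shortest path:
  1. fill(A) -> (A=6 B=0 C=0)
  2. fill(B) -> (A=6 B=7 C=0)
  3. pour(B -> C) -> (A=6 B=0 C=7)
  4. fill(B) -> (A=6 B=7 C=7)
  5. pour(A -> C) -> (A=2 B=7 C=11)
  6. empty(C) -> (A=2 B=7 C=0)
  7. pour(B -> C) -> (A=2 B=0 C=7)
  8. pour(A -> B) -> (A=0 B=2 C=7)
Reached target in 8 moves.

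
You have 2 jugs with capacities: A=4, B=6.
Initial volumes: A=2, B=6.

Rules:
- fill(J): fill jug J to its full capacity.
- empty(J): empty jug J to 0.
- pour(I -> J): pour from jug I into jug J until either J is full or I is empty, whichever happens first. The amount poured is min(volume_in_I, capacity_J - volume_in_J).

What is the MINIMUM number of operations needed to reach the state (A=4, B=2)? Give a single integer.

BFS from (A=2, B=6). One shortest path:
  1. empty(A) -> (A=0 B=6)
  2. pour(B -> A) -> (A=4 B=2)
Reached target in 2 moves.

Answer: 2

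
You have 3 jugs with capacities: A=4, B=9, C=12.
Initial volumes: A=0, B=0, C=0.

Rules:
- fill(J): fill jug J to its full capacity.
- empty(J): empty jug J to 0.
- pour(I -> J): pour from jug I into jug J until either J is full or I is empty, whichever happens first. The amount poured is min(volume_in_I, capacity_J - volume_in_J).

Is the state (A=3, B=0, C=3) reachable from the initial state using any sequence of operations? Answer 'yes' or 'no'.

BFS from (A=0, B=0, C=0):
  1. fill(C) -> (A=0 B=0 C=12)
  2. pour(C -> B) -> (A=0 B=9 C=3)
  3. empty(B) -> (A=0 B=0 C=3)
  4. pour(C -> A) -> (A=3 B=0 C=0)
  5. fill(C) -> (A=3 B=0 C=12)
  6. pour(C -> B) -> (A=3 B=9 C=3)
  7. empty(B) -> (A=3 B=0 C=3)
Target reached → yes.

Answer: yes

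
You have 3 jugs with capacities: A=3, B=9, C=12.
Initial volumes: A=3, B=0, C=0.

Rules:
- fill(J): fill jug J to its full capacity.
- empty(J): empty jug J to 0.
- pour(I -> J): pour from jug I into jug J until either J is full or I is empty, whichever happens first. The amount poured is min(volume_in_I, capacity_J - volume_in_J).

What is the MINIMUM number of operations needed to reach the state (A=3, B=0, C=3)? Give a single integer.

Answer: 2

Derivation:
BFS from (A=3, B=0, C=0). One shortest path:
  1. pour(A -> C) -> (A=0 B=0 C=3)
  2. fill(A) -> (A=3 B=0 C=3)
Reached target in 2 moves.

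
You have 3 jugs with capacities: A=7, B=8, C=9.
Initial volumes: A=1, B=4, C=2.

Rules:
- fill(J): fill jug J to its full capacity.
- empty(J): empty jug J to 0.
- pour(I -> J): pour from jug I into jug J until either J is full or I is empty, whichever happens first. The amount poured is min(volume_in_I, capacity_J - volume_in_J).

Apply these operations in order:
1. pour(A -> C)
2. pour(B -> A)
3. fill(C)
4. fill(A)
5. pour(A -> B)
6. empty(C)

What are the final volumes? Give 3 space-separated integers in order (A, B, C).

Answer: 0 7 0

Derivation:
Step 1: pour(A -> C) -> (A=0 B=4 C=3)
Step 2: pour(B -> A) -> (A=4 B=0 C=3)
Step 3: fill(C) -> (A=4 B=0 C=9)
Step 4: fill(A) -> (A=7 B=0 C=9)
Step 5: pour(A -> B) -> (A=0 B=7 C=9)
Step 6: empty(C) -> (A=0 B=7 C=0)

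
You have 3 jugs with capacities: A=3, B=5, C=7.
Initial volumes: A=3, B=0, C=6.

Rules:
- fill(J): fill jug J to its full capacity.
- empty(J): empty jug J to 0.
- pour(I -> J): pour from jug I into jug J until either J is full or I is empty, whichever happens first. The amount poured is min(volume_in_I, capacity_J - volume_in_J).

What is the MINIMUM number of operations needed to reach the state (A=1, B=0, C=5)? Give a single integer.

BFS from (A=3, B=0, C=6). One shortest path:
  1. empty(A) -> (A=0 B=0 C=6)
  2. pour(C -> B) -> (A=0 B=5 C=1)
  3. pour(C -> A) -> (A=1 B=5 C=0)
  4. pour(B -> C) -> (A=1 B=0 C=5)
Reached target in 4 moves.

Answer: 4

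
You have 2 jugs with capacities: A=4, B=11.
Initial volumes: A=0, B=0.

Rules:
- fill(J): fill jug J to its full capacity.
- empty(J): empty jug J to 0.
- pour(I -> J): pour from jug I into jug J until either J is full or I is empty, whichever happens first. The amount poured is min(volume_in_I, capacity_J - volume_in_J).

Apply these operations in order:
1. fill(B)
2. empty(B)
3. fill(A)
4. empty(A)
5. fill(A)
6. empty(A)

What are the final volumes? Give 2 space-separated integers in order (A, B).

Step 1: fill(B) -> (A=0 B=11)
Step 2: empty(B) -> (A=0 B=0)
Step 3: fill(A) -> (A=4 B=0)
Step 4: empty(A) -> (A=0 B=0)
Step 5: fill(A) -> (A=4 B=0)
Step 6: empty(A) -> (A=0 B=0)

Answer: 0 0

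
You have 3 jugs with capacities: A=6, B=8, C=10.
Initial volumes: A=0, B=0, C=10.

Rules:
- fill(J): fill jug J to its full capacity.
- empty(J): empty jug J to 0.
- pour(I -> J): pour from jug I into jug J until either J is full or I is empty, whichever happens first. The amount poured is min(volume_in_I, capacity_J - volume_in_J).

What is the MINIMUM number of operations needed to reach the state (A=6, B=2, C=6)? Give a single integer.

BFS from (A=0, B=0, C=10). One shortest path:
  1. fill(A) -> (A=6 B=0 C=10)
  2. fill(B) -> (A=6 B=8 C=10)
  3. empty(C) -> (A=6 B=8 C=0)
  4. pour(A -> C) -> (A=0 B=8 C=6)
  5. pour(B -> A) -> (A=6 B=2 C=6)
Reached target in 5 moves.

Answer: 5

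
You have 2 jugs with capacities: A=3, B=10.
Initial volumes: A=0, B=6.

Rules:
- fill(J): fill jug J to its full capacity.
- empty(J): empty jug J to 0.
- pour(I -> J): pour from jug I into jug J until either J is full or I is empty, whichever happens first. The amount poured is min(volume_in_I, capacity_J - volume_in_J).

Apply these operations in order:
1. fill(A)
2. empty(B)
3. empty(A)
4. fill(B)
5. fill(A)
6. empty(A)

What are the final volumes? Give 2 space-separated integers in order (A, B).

Step 1: fill(A) -> (A=3 B=6)
Step 2: empty(B) -> (A=3 B=0)
Step 3: empty(A) -> (A=0 B=0)
Step 4: fill(B) -> (A=0 B=10)
Step 5: fill(A) -> (A=3 B=10)
Step 6: empty(A) -> (A=0 B=10)

Answer: 0 10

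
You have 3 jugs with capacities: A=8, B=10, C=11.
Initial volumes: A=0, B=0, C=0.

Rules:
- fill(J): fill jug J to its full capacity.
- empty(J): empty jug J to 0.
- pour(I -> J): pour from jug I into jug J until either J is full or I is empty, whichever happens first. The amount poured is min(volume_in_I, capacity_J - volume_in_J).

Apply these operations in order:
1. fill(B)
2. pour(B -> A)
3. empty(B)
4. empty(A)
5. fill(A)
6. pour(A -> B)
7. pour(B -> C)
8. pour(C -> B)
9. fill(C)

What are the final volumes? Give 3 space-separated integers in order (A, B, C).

Step 1: fill(B) -> (A=0 B=10 C=0)
Step 2: pour(B -> A) -> (A=8 B=2 C=0)
Step 3: empty(B) -> (A=8 B=0 C=0)
Step 4: empty(A) -> (A=0 B=0 C=0)
Step 5: fill(A) -> (A=8 B=0 C=0)
Step 6: pour(A -> B) -> (A=0 B=8 C=0)
Step 7: pour(B -> C) -> (A=0 B=0 C=8)
Step 8: pour(C -> B) -> (A=0 B=8 C=0)
Step 9: fill(C) -> (A=0 B=8 C=11)

Answer: 0 8 11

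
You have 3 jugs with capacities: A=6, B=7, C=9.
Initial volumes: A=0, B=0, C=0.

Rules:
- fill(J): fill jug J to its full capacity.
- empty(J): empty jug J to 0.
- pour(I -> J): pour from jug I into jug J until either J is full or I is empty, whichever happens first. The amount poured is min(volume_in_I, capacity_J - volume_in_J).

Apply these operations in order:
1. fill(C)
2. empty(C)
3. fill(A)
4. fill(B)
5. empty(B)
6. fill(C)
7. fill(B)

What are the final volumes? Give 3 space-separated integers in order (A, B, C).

Step 1: fill(C) -> (A=0 B=0 C=9)
Step 2: empty(C) -> (A=0 B=0 C=0)
Step 3: fill(A) -> (A=6 B=0 C=0)
Step 4: fill(B) -> (A=6 B=7 C=0)
Step 5: empty(B) -> (A=6 B=0 C=0)
Step 6: fill(C) -> (A=6 B=0 C=9)
Step 7: fill(B) -> (A=6 B=7 C=9)

Answer: 6 7 9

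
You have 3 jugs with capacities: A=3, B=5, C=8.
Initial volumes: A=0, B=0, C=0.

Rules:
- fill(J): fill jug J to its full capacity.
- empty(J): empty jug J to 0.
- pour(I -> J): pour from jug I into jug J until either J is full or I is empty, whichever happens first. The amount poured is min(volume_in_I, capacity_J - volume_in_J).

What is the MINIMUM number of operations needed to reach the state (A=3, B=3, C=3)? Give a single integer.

BFS from (A=0, B=0, C=0). One shortest path:
  1. fill(A) -> (A=3 B=0 C=0)
  2. pour(A -> B) -> (A=0 B=3 C=0)
  3. fill(A) -> (A=3 B=3 C=0)
  4. pour(A -> C) -> (A=0 B=3 C=3)
  5. fill(A) -> (A=3 B=3 C=3)
Reached target in 5 moves.

Answer: 5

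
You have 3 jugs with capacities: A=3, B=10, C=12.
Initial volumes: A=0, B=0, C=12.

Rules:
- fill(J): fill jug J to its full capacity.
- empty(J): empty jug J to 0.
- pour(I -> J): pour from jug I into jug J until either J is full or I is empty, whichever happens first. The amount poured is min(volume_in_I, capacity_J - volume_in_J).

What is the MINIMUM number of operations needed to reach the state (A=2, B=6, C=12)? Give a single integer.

Answer: 8

Derivation:
BFS from (A=0, B=0, C=12). One shortest path:
  1. fill(A) -> (A=3 B=0 C=12)
  2. pour(C -> B) -> (A=3 B=10 C=2)
  3. empty(B) -> (A=3 B=0 C=2)
  4. pour(A -> B) -> (A=0 B=3 C=2)
  5. fill(A) -> (A=3 B=3 C=2)
  6. pour(A -> B) -> (A=0 B=6 C=2)
  7. pour(C -> A) -> (A=2 B=6 C=0)
  8. fill(C) -> (A=2 B=6 C=12)
Reached target in 8 moves.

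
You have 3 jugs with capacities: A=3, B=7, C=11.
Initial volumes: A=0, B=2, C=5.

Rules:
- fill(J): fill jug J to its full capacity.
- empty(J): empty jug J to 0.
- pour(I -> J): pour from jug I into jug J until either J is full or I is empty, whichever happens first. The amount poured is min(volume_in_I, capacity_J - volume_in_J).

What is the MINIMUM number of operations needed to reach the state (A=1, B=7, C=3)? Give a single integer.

Answer: 6

Derivation:
BFS from (A=0, B=2, C=5). One shortest path:
  1. fill(A) -> (A=3 B=2 C=5)
  2. empty(B) -> (A=3 B=0 C=5)
  3. pour(C -> B) -> (A=3 B=5 C=0)
  4. pour(A -> C) -> (A=0 B=5 C=3)
  5. fill(A) -> (A=3 B=5 C=3)
  6. pour(A -> B) -> (A=1 B=7 C=3)
Reached target in 6 moves.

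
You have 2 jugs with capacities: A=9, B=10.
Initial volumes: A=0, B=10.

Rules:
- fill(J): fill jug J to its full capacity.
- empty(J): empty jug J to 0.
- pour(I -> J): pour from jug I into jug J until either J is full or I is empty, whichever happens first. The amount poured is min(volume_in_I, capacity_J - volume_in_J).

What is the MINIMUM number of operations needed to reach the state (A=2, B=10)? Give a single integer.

BFS from (A=0, B=10). One shortest path:
  1. pour(B -> A) -> (A=9 B=1)
  2. empty(A) -> (A=0 B=1)
  3. pour(B -> A) -> (A=1 B=0)
  4. fill(B) -> (A=1 B=10)
  5. pour(B -> A) -> (A=9 B=2)
  6. empty(A) -> (A=0 B=2)
  7. pour(B -> A) -> (A=2 B=0)
  8. fill(B) -> (A=2 B=10)
Reached target in 8 moves.

Answer: 8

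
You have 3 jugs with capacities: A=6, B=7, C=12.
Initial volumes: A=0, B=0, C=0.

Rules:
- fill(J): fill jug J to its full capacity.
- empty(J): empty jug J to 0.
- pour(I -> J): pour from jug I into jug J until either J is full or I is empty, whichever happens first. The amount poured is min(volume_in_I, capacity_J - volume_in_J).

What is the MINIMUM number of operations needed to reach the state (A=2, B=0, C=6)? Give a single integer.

Answer: 7

Derivation:
BFS from (A=0, B=0, C=0). One shortest path:
  1. fill(B) -> (A=0 B=7 C=0)
  2. pour(B -> C) -> (A=0 B=0 C=7)
  3. fill(B) -> (A=0 B=7 C=7)
  4. pour(B -> C) -> (A=0 B=2 C=12)
  5. pour(C -> A) -> (A=6 B=2 C=6)
  6. empty(A) -> (A=0 B=2 C=6)
  7. pour(B -> A) -> (A=2 B=0 C=6)
Reached target in 7 moves.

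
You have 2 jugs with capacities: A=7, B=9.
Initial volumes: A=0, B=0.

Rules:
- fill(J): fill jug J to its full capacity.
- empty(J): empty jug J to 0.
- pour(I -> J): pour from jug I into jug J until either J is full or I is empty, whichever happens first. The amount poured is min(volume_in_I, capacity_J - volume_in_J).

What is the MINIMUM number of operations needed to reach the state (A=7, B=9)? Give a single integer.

Answer: 2

Derivation:
BFS from (A=0, B=0). One shortest path:
  1. fill(A) -> (A=7 B=0)
  2. fill(B) -> (A=7 B=9)
Reached target in 2 moves.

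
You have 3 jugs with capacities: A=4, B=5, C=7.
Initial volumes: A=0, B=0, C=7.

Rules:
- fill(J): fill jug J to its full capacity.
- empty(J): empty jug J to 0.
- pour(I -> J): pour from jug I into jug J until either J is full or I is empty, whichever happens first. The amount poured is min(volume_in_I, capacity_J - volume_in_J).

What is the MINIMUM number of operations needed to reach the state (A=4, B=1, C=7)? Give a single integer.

BFS from (A=0, B=0, C=7). One shortest path:
  1. fill(B) -> (A=0 B=5 C=7)
  2. pour(B -> A) -> (A=4 B=1 C=7)
Reached target in 2 moves.

Answer: 2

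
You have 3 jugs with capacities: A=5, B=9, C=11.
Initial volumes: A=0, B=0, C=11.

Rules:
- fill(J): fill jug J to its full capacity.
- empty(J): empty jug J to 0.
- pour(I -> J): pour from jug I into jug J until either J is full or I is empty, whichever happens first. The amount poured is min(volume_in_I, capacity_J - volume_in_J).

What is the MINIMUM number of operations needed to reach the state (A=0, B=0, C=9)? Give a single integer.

BFS from (A=0, B=0, C=11). One shortest path:
  1. fill(B) -> (A=0 B=9 C=11)
  2. empty(C) -> (A=0 B=9 C=0)
  3. pour(B -> C) -> (A=0 B=0 C=9)
Reached target in 3 moves.

Answer: 3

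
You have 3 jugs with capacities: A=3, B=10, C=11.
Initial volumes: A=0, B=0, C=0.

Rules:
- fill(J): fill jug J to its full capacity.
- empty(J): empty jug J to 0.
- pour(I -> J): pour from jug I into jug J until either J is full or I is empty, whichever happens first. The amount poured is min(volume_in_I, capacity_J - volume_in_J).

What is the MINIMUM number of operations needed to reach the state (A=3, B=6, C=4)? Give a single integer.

Answer: 7

Derivation:
BFS from (A=0, B=0, C=0). One shortest path:
  1. fill(A) -> (A=3 B=0 C=0)
  2. fill(B) -> (A=3 B=10 C=0)
  3. pour(B -> C) -> (A=3 B=0 C=10)
  4. pour(A -> B) -> (A=0 B=3 C=10)
  5. pour(C -> A) -> (A=3 B=3 C=7)
  6. pour(A -> B) -> (A=0 B=6 C=7)
  7. pour(C -> A) -> (A=3 B=6 C=4)
Reached target in 7 moves.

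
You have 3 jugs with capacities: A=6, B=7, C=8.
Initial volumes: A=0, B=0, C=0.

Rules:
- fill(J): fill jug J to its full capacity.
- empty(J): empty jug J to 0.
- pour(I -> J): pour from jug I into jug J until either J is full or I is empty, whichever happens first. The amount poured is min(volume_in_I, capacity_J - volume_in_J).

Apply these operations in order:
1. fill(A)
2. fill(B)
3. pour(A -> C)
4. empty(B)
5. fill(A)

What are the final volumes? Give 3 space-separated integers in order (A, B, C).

Step 1: fill(A) -> (A=6 B=0 C=0)
Step 2: fill(B) -> (A=6 B=7 C=0)
Step 3: pour(A -> C) -> (A=0 B=7 C=6)
Step 4: empty(B) -> (A=0 B=0 C=6)
Step 5: fill(A) -> (A=6 B=0 C=6)

Answer: 6 0 6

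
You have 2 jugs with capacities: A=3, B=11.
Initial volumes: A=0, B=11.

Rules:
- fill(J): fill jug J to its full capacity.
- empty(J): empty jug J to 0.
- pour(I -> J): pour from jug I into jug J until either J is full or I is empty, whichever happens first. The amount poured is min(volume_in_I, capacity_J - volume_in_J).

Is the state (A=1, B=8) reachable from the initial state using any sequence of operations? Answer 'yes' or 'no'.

Answer: no

Derivation:
BFS explored all 28 reachable states.
Reachable set includes: (0,0), (0,1), (0,2), (0,3), (0,4), (0,5), (0,6), (0,7), (0,8), (0,9), (0,10), (0,11) ...
Target (A=1, B=8) not in reachable set → no.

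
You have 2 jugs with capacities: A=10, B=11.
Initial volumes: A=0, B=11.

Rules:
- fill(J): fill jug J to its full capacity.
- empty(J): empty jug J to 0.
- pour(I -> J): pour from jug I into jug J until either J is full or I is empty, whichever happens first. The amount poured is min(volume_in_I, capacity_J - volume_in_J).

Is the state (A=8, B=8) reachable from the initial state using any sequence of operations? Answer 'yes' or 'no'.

BFS explored all 42 reachable states.
Reachable set includes: (0,0), (0,1), (0,2), (0,3), (0,4), (0,5), (0,6), (0,7), (0,8), (0,9), (0,10), (0,11) ...
Target (A=8, B=8) not in reachable set → no.

Answer: no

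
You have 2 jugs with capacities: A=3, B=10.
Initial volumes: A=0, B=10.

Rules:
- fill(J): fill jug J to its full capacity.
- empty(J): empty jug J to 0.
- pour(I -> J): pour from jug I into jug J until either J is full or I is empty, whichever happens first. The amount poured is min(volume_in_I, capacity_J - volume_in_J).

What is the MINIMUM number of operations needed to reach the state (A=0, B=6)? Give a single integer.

BFS from (A=0, B=10). One shortest path:
  1. fill(A) -> (A=3 B=10)
  2. empty(B) -> (A=3 B=0)
  3. pour(A -> B) -> (A=0 B=3)
  4. fill(A) -> (A=3 B=3)
  5. pour(A -> B) -> (A=0 B=6)
Reached target in 5 moves.

Answer: 5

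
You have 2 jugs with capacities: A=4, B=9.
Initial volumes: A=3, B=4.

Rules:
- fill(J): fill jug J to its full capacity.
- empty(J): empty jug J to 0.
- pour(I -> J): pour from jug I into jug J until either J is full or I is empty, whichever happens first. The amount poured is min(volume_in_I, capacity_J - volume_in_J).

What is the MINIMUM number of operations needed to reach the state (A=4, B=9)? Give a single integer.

Answer: 2

Derivation:
BFS from (A=3, B=4). One shortest path:
  1. fill(A) -> (A=4 B=4)
  2. fill(B) -> (A=4 B=9)
Reached target in 2 moves.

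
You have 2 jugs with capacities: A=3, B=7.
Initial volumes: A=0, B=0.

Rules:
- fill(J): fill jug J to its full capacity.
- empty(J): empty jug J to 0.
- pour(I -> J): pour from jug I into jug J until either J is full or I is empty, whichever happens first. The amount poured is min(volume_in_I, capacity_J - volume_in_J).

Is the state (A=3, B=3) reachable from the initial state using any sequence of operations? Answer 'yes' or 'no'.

Answer: yes

Derivation:
BFS from (A=0, B=0):
  1. fill(A) -> (A=3 B=0)
  2. pour(A -> B) -> (A=0 B=3)
  3. fill(A) -> (A=3 B=3)
Target reached → yes.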